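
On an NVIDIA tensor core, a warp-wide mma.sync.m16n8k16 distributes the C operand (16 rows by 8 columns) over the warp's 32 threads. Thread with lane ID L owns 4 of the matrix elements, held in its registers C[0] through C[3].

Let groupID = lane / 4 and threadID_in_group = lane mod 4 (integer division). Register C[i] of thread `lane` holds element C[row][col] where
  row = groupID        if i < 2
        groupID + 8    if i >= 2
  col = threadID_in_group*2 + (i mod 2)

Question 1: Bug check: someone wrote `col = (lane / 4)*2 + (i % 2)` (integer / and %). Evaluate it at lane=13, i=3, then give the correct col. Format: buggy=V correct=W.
`(lane / 4)*2 + (i % 2)`[13,3]⇒7
lane 13⇒13/4=3, 13 mod 4=1
i=3  r:3+8⇒11  c:2·1+1⇒3
col: 7 vs 3

buggy=7 correct=3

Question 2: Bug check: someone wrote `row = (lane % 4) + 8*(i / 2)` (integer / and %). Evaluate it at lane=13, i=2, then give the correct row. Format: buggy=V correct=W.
`(lane % 4) + 8*(i / 2)`[13,2]⇒9
13: gr=3,th=1
[2] (3+8,1*2+0) = (11,2)
row: 9 vs 11

buggy=9 correct=11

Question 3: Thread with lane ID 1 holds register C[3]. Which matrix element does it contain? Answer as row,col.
1: gr=0,th=1
[3] (0+8,1*2+1) = (8,3)

8,3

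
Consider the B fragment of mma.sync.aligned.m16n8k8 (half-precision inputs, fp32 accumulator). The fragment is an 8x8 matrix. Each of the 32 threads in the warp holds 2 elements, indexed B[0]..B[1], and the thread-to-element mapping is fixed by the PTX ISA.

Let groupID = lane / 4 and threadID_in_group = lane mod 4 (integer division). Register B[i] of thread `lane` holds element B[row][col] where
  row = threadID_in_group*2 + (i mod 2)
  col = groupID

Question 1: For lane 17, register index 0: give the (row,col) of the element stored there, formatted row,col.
2,4

L=17->g=17>>2=4, t=17&3=1
[0]->row 1·2+0=2  col g=4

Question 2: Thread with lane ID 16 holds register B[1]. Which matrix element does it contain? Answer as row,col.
16: gr=4,th=0
[1] (0*2+1,4) = (1,4)

1,4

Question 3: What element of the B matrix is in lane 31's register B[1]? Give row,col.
lane 31: gr=7 (31/4), th=3 (31%4)
i=1: r=3*2+1=7, c=gr=7

7,7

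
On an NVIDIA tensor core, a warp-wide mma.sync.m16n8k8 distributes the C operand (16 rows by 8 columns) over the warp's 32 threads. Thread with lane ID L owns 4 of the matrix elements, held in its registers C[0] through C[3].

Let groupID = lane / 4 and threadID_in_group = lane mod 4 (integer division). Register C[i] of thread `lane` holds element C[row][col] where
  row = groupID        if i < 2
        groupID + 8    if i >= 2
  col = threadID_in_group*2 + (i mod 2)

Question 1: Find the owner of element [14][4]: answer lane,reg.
r=14->g=6,rb=1  c=4->t=2,b0=0
L=6*4+2=26  i=1*2+0=2

26,2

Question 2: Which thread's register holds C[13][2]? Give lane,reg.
r=13⇒gr=5,Rb=1  c=2⇒th=1,odd=0
L=5*4+1=21  i=1*2+0=2

21,2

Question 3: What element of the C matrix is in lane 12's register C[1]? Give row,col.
lane 12→12/4=3, 12 mod 4=0
i=1  r:3+0→3  c:2·0+1→1

3,1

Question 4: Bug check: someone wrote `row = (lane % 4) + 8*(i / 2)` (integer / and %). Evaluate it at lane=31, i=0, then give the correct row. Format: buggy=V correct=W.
buggy=3 correct=7

`(lane % 4) + 8*(i / 2)`[31,0]→3
lane 31→31/4=7, 31 mod 4=3
i=0  r:7+0→7  c:2·3+0→6
row: 3 vs 7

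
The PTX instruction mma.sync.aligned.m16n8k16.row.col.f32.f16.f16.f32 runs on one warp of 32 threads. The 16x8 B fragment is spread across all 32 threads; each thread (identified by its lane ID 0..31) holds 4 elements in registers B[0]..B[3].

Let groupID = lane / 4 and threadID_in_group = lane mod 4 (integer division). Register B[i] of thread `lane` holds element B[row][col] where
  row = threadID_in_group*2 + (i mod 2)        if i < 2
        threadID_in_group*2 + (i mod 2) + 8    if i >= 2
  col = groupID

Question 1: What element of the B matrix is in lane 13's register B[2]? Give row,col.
10,3

lane 13: gr=3 (13/4), th=1 (13%4)
i=2: r=1*2+0+8=10, c=gr=3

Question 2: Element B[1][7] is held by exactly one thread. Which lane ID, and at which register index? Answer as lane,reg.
28,1

c=7→G=7  r=1→rhi=0,T=0,p=1
L=7*4+0=28  i=0*2+1=1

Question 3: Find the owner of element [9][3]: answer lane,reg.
c: 3->gid=3  r: 9->r8=1,tid=0,i&1=1
L=3*4+0=12  i=1*2+1=3

12,3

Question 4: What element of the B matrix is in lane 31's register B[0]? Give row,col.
L=31⇒gr=31>>2=7, th=31&3=3
[0]⇒row 3·2+0+0=6  col gr=7

6,7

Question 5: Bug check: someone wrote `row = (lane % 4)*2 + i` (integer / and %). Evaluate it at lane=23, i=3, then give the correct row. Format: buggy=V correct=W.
buggy=9 correct=15

`(lane % 4)*2 + i`[23,3]⇒9
lane 23: gr=5 (23/4), th=3 (23%4)
i=3: r=3*2+1+8=15, c=gr=5
row: 9 vs 15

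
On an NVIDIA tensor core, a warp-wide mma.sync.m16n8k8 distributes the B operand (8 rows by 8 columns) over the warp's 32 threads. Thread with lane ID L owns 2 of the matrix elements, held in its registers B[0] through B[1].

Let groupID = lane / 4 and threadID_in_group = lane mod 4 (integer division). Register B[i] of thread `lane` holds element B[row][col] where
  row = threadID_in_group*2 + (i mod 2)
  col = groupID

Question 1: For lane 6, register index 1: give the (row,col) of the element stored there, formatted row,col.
lane 6⇒6/4=1, 6 mod 4=2
i=1  r:2·2+1⇒5  c:1

5,1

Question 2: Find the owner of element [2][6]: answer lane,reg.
25,0

c=6⇒gr=6  r=2⇒th=1,odd=0
L=6*4+1=25  i=0=0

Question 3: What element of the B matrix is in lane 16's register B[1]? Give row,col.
L=16→G=16>>2=4, T=16&3=0
[1]→row 0·2+1=1  col G=4

1,4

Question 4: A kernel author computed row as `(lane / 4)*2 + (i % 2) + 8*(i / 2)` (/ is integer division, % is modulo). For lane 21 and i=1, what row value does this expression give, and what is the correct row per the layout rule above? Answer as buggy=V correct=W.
`(lane / 4)*2 + (i % 2) + 8*(i / 2)`[21,1]->11
lane 21->21/4=5, 21 mod 4=1
i=1  r:2·1+1->3  c:5
row: 11 vs 3

buggy=11 correct=3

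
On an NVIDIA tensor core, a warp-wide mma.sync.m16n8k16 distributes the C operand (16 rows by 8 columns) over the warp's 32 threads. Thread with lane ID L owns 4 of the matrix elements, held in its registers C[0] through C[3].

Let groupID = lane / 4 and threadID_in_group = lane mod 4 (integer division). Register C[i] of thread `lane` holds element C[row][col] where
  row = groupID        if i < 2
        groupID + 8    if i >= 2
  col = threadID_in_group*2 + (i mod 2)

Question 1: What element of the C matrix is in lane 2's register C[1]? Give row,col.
lane 2->2/4=0, 2 mod 4=2
i=1  r:0+0->0  c:2·2+1->5

0,5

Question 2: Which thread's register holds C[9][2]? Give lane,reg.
r: 9->gid=1,r8=1  c: 2->tid=1,i&1=0
L=1*4+1=5  i=1*2+0=2

5,2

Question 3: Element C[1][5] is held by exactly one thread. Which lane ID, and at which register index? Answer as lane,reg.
r=1→G=1,rhi=0  c=5→T=2,p=1
L=1*4+2=6  i=0*2+1=1

6,1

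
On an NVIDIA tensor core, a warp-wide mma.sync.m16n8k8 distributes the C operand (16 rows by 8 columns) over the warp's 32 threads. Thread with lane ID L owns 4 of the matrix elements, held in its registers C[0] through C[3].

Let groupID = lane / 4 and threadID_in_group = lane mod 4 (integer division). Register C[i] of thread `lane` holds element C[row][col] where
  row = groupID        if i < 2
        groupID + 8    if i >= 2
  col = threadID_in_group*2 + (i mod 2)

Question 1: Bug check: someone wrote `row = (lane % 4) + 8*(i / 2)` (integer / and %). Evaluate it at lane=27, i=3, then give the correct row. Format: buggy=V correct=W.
`(lane % 4) + 8*(i / 2)`[27,3]=>11
L=27=>grp=27>>2=6, tig=27&3=3
[3]=>row 6+8=14  col 3·2+1=7
row: 11 vs 14

buggy=11 correct=14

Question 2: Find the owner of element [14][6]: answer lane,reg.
r: 14->gid=6,r8=1  c: 6->tid=3,i&1=0
L=6*4+3=27  i=1*2+0=2

27,2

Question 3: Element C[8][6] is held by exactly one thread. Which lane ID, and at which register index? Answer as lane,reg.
3,2

r=8⇒gr=0,Rb=1  c=6⇒th=3,odd=0
L=0*4+3=3  i=1*2+0=2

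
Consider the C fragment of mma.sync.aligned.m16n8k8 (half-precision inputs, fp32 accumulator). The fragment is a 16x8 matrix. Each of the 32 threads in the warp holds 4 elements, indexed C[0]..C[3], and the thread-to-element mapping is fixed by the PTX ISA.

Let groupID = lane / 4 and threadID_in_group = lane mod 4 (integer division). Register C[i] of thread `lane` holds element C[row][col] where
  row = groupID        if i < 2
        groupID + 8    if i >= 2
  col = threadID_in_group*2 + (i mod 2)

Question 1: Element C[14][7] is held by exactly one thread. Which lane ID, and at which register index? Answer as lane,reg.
r=14->g=6,rb=1  c=7->t=3,b0=1
L=6*4+3=27  i=1*2+1=3

27,3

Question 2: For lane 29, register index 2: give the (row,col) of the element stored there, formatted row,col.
L=29⇒gr=29>>2=7, th=29&3=1
[2]⇒row 7+8=15  col 1·2+0=2

15,2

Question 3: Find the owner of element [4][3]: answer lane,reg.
17,1

r=4⇒gr=4,Rb=0  c=3⇒th=1,odd=1
L=4*4+1=17  i=0*2+1=1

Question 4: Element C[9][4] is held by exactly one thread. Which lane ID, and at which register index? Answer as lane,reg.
r=9->g=1,rb=1  c=4->t=2,b0=0
L=1*4+2=6  i=1*2+0=2

6,2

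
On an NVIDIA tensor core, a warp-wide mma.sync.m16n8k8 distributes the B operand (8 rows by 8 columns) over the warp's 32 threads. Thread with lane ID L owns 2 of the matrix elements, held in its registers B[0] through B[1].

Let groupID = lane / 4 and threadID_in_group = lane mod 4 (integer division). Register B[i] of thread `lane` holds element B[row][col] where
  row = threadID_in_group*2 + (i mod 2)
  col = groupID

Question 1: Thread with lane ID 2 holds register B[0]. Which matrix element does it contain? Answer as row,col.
4,0

lane 2: grp=0 (2/4), tig=2 (2%4)
i=0: r=2*2+0=4, c=grp=0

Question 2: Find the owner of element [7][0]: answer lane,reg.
3,1

c=0→G=0  r=7→T=3,p=1
L=0*4+3=3  i=1=1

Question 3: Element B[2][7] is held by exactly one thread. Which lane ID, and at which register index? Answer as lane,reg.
c=7->g=7  r=2->t=1,b0=0
L=7*4+1=29  i=0=0

29,0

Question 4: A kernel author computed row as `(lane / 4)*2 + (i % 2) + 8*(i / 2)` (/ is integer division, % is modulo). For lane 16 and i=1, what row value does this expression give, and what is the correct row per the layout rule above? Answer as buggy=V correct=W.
buggy=9 correct=1

`(lane / 4)*2 + (i % 2) + 8*(i / 2)`[16,1]=>9
L=16=>grp=16>>2=4, tig=16&3=0
[1]=>row 0·2+1=1  col grp=4
row: 9 vs 1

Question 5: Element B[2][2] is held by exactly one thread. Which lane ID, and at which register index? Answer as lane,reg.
c=2→G=2  r=2→T=1,p=0
L=2*4+1=9  i=0=0

9,0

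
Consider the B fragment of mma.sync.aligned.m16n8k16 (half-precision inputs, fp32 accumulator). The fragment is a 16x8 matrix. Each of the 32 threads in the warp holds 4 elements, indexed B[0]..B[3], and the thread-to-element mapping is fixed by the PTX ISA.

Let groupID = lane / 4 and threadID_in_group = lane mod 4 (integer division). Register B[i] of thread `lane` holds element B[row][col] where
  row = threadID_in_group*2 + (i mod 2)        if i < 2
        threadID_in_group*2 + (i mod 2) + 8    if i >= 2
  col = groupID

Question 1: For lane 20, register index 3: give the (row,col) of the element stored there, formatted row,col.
20: gid=5,tid=0
[3] (0*2+1+8,5) = (9,5)

9,5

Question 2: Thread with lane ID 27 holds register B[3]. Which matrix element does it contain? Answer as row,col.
15,6

lane 27: gr=6 (27/4), th=3 (27%4)
i=3: r=3*2+1+8=15, c=gr=6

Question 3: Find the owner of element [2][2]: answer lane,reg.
9,0

c=2→G=2  r=2→rhi=0,T=1,p=0
L=2*4+1=9  i=0*2+0=0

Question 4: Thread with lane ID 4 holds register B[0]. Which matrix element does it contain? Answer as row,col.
0,1

L=4→G=4>>2=1, T=4&3=0
[0]→row 0·2+0+0=0  col G=1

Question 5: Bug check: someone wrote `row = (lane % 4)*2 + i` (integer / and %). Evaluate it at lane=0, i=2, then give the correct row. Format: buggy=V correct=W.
`(lane % 4)*2 + i`[0,2]->2
L=0->g=0>>2=0, t=0&3=0
[2]->row 0·2+0+8=8  col g=0
row: 2 vs 8

buggy=2 correct=8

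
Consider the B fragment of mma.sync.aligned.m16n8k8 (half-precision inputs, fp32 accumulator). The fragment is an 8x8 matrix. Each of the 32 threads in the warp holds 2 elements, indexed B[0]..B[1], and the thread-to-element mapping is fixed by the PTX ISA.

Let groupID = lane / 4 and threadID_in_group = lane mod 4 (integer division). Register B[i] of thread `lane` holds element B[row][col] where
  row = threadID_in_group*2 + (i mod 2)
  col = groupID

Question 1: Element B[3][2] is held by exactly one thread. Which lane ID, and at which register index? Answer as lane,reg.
c=2⇒gr=2  r=3⇒th=1,odd=1
L=2*4+1=9  i=1=1

9,1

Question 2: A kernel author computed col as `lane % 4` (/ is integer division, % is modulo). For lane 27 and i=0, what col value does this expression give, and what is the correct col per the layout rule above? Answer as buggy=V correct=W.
`lane % 4`[27,0]→3
27: G=6,T=3
[0] (3*2+0,6) = (6,6)
col: 3 vs 6

buggy=3 correct=6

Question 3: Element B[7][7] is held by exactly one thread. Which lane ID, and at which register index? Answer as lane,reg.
31,1

c: 7->gid=7  r: 7->tid=3,i&1=1
L=7*4+3=31  i=1=1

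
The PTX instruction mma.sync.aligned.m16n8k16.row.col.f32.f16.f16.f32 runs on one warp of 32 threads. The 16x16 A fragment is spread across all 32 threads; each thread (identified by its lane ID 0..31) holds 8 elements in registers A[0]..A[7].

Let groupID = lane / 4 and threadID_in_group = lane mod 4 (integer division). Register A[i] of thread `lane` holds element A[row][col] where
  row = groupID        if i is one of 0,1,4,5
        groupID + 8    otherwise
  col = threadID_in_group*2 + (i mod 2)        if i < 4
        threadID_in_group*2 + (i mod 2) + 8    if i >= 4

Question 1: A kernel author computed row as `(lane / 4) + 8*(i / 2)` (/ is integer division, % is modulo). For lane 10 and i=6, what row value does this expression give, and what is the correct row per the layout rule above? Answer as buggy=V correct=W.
buggy=26 correct=10

`(lane / 4) + 8*(i / 2)`[10,6]⇒26
lane 10⇒10/4=2, 10 mod 4=2
i=6  r:2+8⇒10  c:2·2+0+8⇒12
row: 26 vs 10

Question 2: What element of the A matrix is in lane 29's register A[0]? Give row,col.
7,2

29: G=7,T=1
[0] (7+0,1*2+0+0) = (7,2)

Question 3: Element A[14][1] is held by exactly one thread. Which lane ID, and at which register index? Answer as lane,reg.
r=14->g=6,rb=1  c=1->cb=0,t=0,b0=1
L=6*4+0=24  i=0*4+1*2+1=3

24,3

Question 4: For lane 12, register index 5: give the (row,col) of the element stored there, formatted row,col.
lane 12=>12/4=3, 12 mod 4=0
i=5  r:3+0=>3  c:2·0+1+8=>9

3,9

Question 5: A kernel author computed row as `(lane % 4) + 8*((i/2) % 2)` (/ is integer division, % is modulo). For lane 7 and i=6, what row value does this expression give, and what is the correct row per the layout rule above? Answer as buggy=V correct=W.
buggy=11 correct=9

`(lane % 4) + 8*((i/2) % 2)`[7,6]->11
L=7->gid=7>>2=1, tid=7&3=3
[6]->row 1+8=9  col 3·2+0+8=14
row: 11 vs 9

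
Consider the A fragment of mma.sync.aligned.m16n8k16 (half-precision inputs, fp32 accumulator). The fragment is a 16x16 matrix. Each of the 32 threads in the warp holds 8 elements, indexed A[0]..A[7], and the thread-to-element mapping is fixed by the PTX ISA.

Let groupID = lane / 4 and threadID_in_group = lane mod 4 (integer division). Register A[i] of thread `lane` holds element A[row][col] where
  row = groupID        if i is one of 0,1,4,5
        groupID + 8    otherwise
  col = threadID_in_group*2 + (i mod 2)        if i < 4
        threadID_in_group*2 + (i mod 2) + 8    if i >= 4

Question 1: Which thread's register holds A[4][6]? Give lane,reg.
r=4->g=4,rb=0  c=6->cb=0,t=3,b0=0
L=4*4+3=19  i=0*4+0*2+0=0

19,0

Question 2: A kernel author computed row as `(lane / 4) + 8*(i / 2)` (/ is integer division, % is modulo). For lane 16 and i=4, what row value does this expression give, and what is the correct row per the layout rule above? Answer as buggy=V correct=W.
`(lane / 4) + 8*(i / 2)`[16,4]=>20
lane 16=>16/4=4, 16 mod 4=0
i=4  r:4+0=>4  c:2·0+0+8=>8
row: 20 vs 4

buggy=20 correct=4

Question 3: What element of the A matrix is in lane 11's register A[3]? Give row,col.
10,7

lane 11=>11/4=2, 11 mod 4=3
i=3  r:2+8=>10  c:2·3+1+0=>7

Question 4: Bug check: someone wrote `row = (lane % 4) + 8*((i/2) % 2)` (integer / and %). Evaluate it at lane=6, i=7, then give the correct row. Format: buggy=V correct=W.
buggy=10 correct=9

`(lane % 4) + 8*((i/2) % 2)`[6,7]=>10
L=6=>grp=6>>2=1, tig=6&3=2
[7]=>row 1+8=9  col 2·2+1+8=13
row: 10 vs 9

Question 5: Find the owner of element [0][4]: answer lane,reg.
r=0→G=0,rhi=0  c=4→chi=0,T=2,p=0
L=0*4+2=2  i=0*4+0*2+0=0

2,0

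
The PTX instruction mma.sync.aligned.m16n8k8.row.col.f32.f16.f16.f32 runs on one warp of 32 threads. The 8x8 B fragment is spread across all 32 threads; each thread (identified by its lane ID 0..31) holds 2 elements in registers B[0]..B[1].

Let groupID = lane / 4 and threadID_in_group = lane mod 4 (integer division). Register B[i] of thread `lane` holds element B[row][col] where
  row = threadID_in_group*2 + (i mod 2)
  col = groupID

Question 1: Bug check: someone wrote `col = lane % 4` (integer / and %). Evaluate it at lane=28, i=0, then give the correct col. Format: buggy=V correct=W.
`lane % 4`[28,0]⇒0
lane 28⇒28/4=7, 28 mod 4=0
i=0  r:2·0+0⇒0  c:7
col: 0 vs 7

buggy=0 correct=7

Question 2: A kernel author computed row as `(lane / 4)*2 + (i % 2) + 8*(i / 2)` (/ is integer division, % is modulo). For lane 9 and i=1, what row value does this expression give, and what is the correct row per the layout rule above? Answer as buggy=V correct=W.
buggy=5 correct=3

`(lane / 4)*2 + (i % 2) + 8*(i / 2)`[9,1]->5
lane 9: gid=2 (9/4), tid=1 (9%4)
i=1: r=1*2+1=3, c=gid=2
row: 5 vs 3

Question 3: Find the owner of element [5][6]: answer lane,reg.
26,1

c=6->g=6  r=5->t=2,b0=1
L=6*4+2=26  i=1=1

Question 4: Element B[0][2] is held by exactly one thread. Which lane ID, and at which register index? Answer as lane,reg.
c:2=>grp=2  r:0=>tig=0,lo=0
L=2*4+0=8  i=0=0

8,0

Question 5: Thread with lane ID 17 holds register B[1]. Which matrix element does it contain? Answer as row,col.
3,4

17: grp=4,tig=1
[1] (1*2+1,4) = (3,4)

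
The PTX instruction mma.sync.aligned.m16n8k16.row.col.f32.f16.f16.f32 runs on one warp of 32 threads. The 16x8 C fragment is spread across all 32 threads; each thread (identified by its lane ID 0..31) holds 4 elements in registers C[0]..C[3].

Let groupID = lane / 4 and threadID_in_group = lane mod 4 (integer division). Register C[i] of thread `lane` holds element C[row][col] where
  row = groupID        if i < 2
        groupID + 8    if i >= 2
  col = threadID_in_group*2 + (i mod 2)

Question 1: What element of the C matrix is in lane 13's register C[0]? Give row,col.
lane 13=>13/4=3, 13 mod 4=1
i=0  r:3+0=>3  c:2·1+0=>2

3,2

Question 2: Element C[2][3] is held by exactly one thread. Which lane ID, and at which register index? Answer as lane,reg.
9,1

r=2⇒gr=2,Rb=0  c=3⇒th=1,odd=1
L=2*4+1=9  i=0*2+1=1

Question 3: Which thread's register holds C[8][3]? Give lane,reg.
1,3

r:8=>grp=0,rB=1  c:3=>tig=1,lo=1
L=0*4+1=1  i=1*2+1=3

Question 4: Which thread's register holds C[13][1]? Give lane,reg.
r=13->g=5,rb=1  c=1->t=0,b0=1
L=5*4+0=20  i=1*2+1=3

20,3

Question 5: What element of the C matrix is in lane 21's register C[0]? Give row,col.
5,2

21: grp=5,tig=1
[0] (5+0,1*2+0) = (5,2)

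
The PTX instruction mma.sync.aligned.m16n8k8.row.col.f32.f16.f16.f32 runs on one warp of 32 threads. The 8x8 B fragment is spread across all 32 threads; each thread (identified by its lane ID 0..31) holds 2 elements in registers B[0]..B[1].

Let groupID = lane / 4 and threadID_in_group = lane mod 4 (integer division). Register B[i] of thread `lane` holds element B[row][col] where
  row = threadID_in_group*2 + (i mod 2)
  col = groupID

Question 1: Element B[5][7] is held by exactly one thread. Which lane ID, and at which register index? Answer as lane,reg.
c=7⇒gr=7  r=5⇒th=2,odd=1
L=7*4+2=30  i=1=1

30,1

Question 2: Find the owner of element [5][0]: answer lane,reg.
2,1

c: 0->gid=0  r: 5->tid=2,i&1=1
L=0*4+2=2  i=1=1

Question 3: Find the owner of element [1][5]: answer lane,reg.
c=5⇒gr=5  r=1⇒th=0,odd=1
L=5*4+0=20  i=1=1

20,1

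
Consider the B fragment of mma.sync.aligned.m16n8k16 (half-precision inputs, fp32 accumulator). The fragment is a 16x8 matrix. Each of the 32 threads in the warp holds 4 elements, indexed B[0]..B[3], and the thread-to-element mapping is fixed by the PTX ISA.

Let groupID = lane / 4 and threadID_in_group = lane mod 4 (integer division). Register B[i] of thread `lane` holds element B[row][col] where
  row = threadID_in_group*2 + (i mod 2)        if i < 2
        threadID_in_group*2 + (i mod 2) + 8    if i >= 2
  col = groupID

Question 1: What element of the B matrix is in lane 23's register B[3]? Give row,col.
lane 23: gr=5 (23/4), th=3 (23%4)
i=3: r=3*2+1+8=15, c=gr=5

15,5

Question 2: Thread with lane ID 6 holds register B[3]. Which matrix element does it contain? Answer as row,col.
13,1

lane 6=>6/4=1, 6 mod 4=2
i=3  r:2·2+1+8=>13  c:1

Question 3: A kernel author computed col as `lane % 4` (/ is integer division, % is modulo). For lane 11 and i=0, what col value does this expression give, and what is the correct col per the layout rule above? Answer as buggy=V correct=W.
buggy=3 correct=2

`lane % 4`[11,0]=>3
L=11=>grp=11>>2=2, tig=11&3=3
[0]=>row 3·2+0+0=6  col grp=2
col: 3 vs 2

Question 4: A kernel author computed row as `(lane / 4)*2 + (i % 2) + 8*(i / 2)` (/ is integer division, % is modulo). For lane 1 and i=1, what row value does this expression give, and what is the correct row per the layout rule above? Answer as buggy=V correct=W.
buggy=1 correct=3

`(lane / 4)*2 + (i % 2) + 8*(i / 2)`[1,1]⇒1
lane 1: gr=0 (1/4), th=1 (1%4)
i=1: r=1*2+1+0=3, c=gr=0
row: 1 vs 3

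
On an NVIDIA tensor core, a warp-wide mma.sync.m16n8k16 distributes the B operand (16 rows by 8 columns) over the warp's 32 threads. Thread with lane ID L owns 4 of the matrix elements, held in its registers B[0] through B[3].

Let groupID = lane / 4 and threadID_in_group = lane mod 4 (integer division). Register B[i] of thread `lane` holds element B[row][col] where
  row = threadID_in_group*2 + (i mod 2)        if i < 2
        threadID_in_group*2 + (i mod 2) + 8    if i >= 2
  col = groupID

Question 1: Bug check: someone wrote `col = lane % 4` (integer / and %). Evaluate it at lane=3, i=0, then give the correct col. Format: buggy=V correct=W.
`lane % 4`[3,0]=>3
L=3=>grp=3>>2=0, tig=3&3=3
[0]=>row 3·2+0+0=6  col grp=0
col: 3 vs 0

buggy=3 correct=0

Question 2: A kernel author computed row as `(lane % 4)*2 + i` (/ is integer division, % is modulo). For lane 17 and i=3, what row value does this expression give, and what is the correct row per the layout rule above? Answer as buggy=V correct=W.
`(lane % 4)*2 + i`[17,3]→5
lane 17: G=4 (17/4), T=1 (17%4)
i=3: r=1*2+1+8=11, c=G=4
row: 5 vs 11

buggy=5 correct=11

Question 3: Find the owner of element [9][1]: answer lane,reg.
4,3

c=1→G=1  r=9→rhi=1,T=0,p=1
L=1*4+0=4  i=1*2+1=3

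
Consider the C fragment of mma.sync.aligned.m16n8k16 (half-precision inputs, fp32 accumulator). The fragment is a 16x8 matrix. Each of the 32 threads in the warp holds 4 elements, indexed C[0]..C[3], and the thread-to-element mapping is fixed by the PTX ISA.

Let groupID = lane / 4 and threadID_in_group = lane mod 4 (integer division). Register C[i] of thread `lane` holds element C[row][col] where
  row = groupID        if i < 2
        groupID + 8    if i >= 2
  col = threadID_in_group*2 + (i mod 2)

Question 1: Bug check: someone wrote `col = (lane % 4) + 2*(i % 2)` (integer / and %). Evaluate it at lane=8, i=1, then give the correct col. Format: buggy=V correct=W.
buggy=2 correct=1

`(lane % 4) + 2*(i % 2)`[8,1]=>2
L=8=>grp=8>>2=2, tig=8&3=0
[1]=>row 2+0=2  col 0·2+1=1
col: 2 vs 1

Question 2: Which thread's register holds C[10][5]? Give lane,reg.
r=10->g=2,rb=1  c=5->t=2,b0=1
L=2*4+2=10  i=1*2+1=3

10,3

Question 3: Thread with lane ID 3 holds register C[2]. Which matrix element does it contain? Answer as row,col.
8,6

L=3→G=3>>2=0, T=3&3=3
[2]→row 0+8=8  col 3·2+0=6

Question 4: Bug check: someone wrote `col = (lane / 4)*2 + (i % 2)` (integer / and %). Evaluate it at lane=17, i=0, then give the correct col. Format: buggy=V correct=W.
buggy=8 correct=2

`(lane / 4)*2 + (i % 2)`[17,0]->8
L=17->g=17>>2=4, t=17&3=1
[0]->row 4+0=4  col 1·2+0=2
col: 8 vs 2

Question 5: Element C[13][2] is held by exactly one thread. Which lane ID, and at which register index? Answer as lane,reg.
r: 13->gid=5,r8=1  c: 2->tid=1,i&1=0
L=5*4+1=21  i=1*2+0=2

21,2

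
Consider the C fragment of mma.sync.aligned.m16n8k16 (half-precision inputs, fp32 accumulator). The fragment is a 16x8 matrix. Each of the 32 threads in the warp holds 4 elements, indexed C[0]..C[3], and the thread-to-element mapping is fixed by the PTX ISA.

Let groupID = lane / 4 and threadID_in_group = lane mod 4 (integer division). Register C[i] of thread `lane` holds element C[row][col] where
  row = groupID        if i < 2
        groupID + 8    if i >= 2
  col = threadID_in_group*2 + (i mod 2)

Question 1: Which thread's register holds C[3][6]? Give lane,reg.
15,0

r:3=>grp=3,rB=0  c:6=>tig=3,lo=0
L=3*4+3=15  i=0*2+0=0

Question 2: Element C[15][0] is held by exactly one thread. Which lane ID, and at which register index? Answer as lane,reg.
28,2

r=15⇒gr=7,Rb=1  c=0⇒th=0,odd=0
L=7*4+0=28  i=1*2+0=2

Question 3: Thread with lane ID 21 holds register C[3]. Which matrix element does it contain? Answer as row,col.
13,3

L=21->gid=21>>2=5, tid=21&3=1
[3]->row 5+8=13  col 1·2+1=3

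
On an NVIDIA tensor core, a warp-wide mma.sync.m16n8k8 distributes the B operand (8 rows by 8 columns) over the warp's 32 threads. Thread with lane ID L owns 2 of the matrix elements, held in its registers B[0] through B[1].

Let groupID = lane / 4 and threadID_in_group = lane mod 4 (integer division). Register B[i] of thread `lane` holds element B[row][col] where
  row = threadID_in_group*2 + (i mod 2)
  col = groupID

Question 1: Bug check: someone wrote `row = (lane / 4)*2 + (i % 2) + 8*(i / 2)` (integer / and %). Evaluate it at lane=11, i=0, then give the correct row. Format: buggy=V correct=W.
buggy=4 correct=6

`(lane / 4)*2 + (i % 2) + 8*(i / 2)`[11,0]->4
lane 11: gid=2 (11/4), tid=3 (11%4)
i=0: r=3*2+0=6, c=gid=2
row: 4 vs 6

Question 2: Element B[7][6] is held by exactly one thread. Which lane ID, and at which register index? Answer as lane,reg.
27,1

c: 6->gid=6  r: 7->tid=3,i&1=1
L=6*4+3=27  i=1=1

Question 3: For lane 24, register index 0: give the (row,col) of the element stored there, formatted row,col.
0,6

lane 24→24/4=6, 24 mod 4=0
i=0  r:2·0+0→0  c:6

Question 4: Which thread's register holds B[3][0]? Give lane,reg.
c:0=>grp=0  r:3=>tig=1,lo=1
L=0*4+1=1  i=1=1

1,1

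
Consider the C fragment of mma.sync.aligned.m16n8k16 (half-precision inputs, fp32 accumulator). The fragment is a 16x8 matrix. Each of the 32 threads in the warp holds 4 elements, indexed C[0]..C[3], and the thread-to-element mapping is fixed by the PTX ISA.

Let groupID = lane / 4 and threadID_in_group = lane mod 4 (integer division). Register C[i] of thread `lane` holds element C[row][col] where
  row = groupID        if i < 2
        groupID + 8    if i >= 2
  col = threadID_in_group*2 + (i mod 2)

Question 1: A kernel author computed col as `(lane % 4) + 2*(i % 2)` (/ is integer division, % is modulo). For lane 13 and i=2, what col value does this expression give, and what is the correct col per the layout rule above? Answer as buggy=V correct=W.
`(lane % 4) + 2*(i % 2)`[13,2]→1
L=13→G=13>>2=3, T=13&3=1
[2]→row 3+8=11  col 1·2+0=2
col: 1 vs 2

buggy=1 correct=2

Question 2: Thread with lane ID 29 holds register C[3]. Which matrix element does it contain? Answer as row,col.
29: g=7,t=1
[3] (7+8,1*2+1) = (15,3)

15,3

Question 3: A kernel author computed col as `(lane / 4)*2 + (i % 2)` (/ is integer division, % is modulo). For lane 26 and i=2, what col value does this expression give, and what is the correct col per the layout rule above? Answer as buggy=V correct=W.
buggy=12 correct=4

`(lane / 4)*2 + (i % 2)`[26,2]→12
lane 26→26/4=6, 26 mod 4=2
i=2  r:6+8→14  c:2·2+0→4
col: 12 vs 4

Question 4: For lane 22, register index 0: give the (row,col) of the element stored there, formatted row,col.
5,4

lane 22→22/4=5, 22 mod 4=2
i=0  r:5+0→5  c:2·2+0→4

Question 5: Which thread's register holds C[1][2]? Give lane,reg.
5,0

r:1=>grp=1,rB=0  c:2=>tig=1,lo=0
L=1*4+1=5  i=0*2+0=0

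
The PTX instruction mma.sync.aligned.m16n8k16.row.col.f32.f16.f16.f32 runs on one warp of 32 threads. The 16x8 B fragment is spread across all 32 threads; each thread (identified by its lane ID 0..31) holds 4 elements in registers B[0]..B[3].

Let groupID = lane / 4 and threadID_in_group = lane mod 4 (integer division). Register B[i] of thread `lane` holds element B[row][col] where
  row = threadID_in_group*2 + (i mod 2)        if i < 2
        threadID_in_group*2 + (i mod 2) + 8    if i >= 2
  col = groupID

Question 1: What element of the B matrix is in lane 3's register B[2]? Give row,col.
lane 3->3/4=0, 3 mod 4=3
i=2  r:2·3+0+8->14  c:0

14,0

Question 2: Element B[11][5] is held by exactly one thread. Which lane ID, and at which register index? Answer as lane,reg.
21,3

c=5->g=5  r=11->rb=1,t=1,b0=1
L=5*4+1=21  i=1*2+1=3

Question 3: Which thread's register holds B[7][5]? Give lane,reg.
c=5⇒gr=5  r=7⇒Rb=0,th=3,odd=1
L=5*4+3=23  i=0*2+1=1

23,1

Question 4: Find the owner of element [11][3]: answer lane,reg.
c: 3->gid=3  r: 11->r8=1,tid=1,i&1=1
L=3*4+1=13  i=1*2+1=3

13,3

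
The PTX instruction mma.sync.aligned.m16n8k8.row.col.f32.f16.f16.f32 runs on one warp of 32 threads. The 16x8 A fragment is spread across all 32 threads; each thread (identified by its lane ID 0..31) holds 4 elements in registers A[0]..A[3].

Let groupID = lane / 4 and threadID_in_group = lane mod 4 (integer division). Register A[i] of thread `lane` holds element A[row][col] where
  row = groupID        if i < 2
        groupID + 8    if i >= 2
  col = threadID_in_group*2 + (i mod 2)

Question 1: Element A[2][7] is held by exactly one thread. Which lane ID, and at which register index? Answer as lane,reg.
11,1

r:2=>grp=2,rB=0  c:7=>tig=3,lo=1
L=2*4+3=11  i=0*2+1=1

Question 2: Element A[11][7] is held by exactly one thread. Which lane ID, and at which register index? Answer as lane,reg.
15,3

r=11→G=3,rhi=1  c=7→T=3,p=1
L=3*4+3=15  i=1*2+1=3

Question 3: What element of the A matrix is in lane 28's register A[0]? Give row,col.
7,0

lane 28->28/4=7, 28 mod 4=0
i=0  r:7+0->7  c:2·0+0->0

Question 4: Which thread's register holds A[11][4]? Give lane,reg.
14,2

r=11→G=3,rhi=1  c=4→T=2,p=0
L=3*4+2=14  i=1*2+0=2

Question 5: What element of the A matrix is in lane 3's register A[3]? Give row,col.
8,7

lane 3: gid=0 (3/4), tid=3 (3%4)
i=3: r=0+8=8, c=3*2+1=7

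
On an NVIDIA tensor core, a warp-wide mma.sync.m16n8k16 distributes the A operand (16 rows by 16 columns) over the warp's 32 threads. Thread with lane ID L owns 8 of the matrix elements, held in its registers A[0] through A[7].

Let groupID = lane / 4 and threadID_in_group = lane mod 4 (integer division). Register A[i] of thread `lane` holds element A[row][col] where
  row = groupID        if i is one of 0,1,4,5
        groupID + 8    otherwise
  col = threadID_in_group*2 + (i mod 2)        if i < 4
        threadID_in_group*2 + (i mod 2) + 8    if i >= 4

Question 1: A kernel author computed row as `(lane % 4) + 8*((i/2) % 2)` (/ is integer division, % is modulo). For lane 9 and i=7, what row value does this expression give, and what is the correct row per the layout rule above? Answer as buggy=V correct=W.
`(lane % 4) + 8*((i/2) % 2)`[9,7]⇒9
lane 9: gr=2 (9/4), th=1 (9%4)
i=7: r=2+8=10, c=1*2+1+8=11
row: 9 vs 10

buggy=9 correct=10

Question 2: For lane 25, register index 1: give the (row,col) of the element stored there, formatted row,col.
lane 25→25/4=6, 25 mod 4=1
i=1  r:6+0→6  c:2·1+1+0→3

6,3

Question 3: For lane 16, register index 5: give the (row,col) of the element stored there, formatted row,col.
16: G=4,T=0
[5] (4+0,0*2+1+8) = (4,9)

4,9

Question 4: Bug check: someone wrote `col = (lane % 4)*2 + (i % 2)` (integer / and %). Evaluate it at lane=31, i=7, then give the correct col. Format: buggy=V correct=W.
`(lane % 4)*2 + (i % 2)`[31,7]=>7
lane 31: grp=7 (31/4), tig=3 (31%4)
i=7: r=7+8=15, c=3*2+1+8=15
col: 7 vs 15

buggy=7 correct=15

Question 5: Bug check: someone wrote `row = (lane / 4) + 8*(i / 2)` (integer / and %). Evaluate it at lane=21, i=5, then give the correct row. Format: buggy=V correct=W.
`(lane / 4) + 8*(i / 2)`[21,5]=>21
lane 21: grp=5 (21/4), tig=1 (21%4)
i=5: r=5+0=5, c=1*2+1+8=11
row: 21 vs 5

buggy=21 correct=5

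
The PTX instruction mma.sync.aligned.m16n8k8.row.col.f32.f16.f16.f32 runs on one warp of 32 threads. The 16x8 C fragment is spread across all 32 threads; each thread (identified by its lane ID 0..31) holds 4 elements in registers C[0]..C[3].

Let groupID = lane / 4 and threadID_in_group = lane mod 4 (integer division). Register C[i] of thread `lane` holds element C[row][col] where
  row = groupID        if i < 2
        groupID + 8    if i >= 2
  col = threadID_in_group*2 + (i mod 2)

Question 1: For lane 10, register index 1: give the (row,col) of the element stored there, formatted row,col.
2,5

lane 10→10/4=2, 10 mod 4=2
i=1  r:2+0→2  c:2·2+1→5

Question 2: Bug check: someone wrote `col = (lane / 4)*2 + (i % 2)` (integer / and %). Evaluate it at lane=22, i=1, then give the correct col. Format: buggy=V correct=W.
buggy=11 correct=5

`(lane / 4)*2 + (i % 2)`[22,1]=>11
22: grp=5,tig=2
[1] (5+0,2*2+1) = (5,5)
col: 11 vs 5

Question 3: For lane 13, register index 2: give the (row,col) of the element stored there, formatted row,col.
11,2

L=13->g=13>>2=3, t=13&3=1
[2]->row 3+8=11  col 1·2+0=2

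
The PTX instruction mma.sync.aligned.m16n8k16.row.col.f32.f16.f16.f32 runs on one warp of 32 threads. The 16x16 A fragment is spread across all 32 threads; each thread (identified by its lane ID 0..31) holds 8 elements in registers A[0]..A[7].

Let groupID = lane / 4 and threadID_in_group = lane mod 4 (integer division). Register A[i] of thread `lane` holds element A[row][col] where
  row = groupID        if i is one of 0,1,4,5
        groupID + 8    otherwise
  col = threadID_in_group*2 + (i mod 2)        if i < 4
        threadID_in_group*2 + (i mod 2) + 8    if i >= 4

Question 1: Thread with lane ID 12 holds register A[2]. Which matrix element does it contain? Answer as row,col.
11,0

lane 12->12/4=3, 12 mod 4=0
i=2  r:3+8->11  c:2·0+0+0->0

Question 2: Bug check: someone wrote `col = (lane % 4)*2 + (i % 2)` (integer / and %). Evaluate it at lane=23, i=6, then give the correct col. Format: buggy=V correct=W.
buggy=6 correct=14

`(lane % 4)*2 + (i % 2)`[23,6]->6
lane 23->23/4=5, 23 mod 4=3
i=6  r:5+8->13  c:2·3+0+8->14
col: 6 vs 14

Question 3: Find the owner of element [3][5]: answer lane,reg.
r=3→G=3,rhi=0  c=5→chi=0,T=2,p=1
L=3*4+2=14  i=0*4+0*2+1=1

14,1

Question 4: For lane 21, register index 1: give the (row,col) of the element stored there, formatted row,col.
5,3

lane 21: gid=5 (21/4), tid=1 (21%4)
i=1: r=5+0=5, c=1*2+1+0=3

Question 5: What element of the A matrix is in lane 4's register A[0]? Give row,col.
4: gr=1,th=0
[0] (1+0,0*2+0+0) = (1,0)

1,0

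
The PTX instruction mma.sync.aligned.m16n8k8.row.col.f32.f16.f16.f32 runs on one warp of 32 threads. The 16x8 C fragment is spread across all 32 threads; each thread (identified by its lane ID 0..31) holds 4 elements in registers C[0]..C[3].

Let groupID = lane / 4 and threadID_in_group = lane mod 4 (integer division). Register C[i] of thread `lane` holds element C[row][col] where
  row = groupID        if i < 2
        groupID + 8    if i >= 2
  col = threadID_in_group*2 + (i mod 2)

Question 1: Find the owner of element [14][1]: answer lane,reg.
24,3

r:14=>grp=6,rB=1  c:1=>tig=0,lo=1
L=6*4+0=24  i=1*2+1=3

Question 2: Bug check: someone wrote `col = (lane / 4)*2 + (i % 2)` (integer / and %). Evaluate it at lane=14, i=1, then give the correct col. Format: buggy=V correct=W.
`(lane / 4)*2 + (i % 2)`[14,1]->7
lane 14: gid=3 (14/4), tid=2 (14%4)
i=1: r=3+0=3, c=2*2+1=5
col: 7 vs 5

buggy=7 correct=5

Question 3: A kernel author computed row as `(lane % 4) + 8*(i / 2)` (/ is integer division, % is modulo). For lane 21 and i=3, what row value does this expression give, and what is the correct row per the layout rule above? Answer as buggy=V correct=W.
buggy=9 correct=13

`(lane % 4) + 8*(i / 2)`[21,3]->9
21: gid=5,tid=1
[3] (5+8,1*2+1) = (13,3)
row: 9 vs 13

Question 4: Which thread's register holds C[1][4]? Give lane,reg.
r=1⇒gr=1,Rb=0  c=4⇒th=2,odd=0
L=1*4+2=6  i=0*2+0=0

6,0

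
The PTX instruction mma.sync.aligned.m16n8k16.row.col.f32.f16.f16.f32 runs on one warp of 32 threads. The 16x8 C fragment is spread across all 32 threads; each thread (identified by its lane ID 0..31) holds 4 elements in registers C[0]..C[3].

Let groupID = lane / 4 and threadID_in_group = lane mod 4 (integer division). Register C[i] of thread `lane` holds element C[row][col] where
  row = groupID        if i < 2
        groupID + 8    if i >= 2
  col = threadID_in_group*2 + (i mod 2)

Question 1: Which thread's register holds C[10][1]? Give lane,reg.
r=10⇒gr=2,Rb=1  c=1⇒th=0,odd=1
L=2*4+0=8  i=1*2+1=3

8,3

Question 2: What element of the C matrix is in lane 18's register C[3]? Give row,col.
12,5

lane 18⇒18/4=4, 18 mod 4=2
i=3  r:4+8⇒12  c:2·2+1⇒5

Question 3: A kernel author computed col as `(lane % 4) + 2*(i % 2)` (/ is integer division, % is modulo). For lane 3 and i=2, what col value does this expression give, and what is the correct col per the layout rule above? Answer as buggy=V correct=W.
buggy=3 correct=6

`(lane % 4) + 2*(i % 2)`[3,2]->3
lane 3: gid=0 (3/4), tid=3 (3%4)
i=2: r=0+8=8, c=3*2+0=6
col: 3 vs 6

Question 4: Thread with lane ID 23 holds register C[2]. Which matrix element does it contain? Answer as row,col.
13,6

lane 23⇒23/4=5, 23 mod 4=3
i=2  r:5+8⇒13  c:2·3+0⇒6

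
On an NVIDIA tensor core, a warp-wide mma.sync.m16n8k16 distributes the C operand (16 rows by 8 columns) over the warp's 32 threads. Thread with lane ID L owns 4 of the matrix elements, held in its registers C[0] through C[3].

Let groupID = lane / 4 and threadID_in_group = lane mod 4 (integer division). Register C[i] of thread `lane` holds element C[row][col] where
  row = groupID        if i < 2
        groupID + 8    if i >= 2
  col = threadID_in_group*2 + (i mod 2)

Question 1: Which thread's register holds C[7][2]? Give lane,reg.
29,0

r=7⇒gr=7,Rb=0  c=2⇒th=1,odd=0
L=7*4+1=29  i=0*2+0=0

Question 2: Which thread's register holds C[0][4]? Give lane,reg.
2,0

r:0=>grp=0,rB=0  c:4=>tig=2,lo=0
L=0*4+2=2  i=0*2+0=0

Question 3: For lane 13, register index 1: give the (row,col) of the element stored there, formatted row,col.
3,3

L=13⇒gr=13>>2=3, th=13&3=1
[1]⇒row 3+0=3  col 1·2+1=3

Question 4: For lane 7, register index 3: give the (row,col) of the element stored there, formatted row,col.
9,7

7: gid=1,tid=3
[3] (1+8,3*2+1) = (9,7)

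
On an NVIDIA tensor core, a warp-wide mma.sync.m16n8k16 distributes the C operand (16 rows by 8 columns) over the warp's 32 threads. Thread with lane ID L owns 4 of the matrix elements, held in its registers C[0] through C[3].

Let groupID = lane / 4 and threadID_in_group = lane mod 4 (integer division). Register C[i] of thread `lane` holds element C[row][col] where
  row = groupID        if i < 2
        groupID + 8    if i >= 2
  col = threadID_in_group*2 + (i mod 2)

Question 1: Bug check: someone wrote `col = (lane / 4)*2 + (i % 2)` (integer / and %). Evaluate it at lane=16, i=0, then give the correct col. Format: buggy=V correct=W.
`(lane / 4)*2 + (i % 2)`[16,0]=>8
lane 16=>16/4=4, 16 mod 4=0
i=0  r:4+0=>4  c:2·0+0=>0
col: 8 vs 0

buggy=8 correct=0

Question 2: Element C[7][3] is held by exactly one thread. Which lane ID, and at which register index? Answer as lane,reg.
29,1

r=7⇒gr=7,Rb=0  c=3⇒th=1,odd=1
L=7*4+1=29  i=0*2+1=1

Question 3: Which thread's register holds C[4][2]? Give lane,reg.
17,0

r=4->g=4,rb=0  c=2->t=1,b0=0
L=4*4+1=17  i=0*2+0=0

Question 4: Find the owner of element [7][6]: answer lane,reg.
r:7=>grp=7,rB=0  c:6=>tig=3,lo=0
L=7*4+3=31  i=0*2+0=0

31,0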